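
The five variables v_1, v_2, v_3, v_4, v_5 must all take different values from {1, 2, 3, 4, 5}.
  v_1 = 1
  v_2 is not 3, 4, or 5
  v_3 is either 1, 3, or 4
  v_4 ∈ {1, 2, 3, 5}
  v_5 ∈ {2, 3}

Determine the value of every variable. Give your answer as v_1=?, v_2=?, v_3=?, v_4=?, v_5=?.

v_1 must be 1 (only option left). Strike 1 from v_2, v_3, v_4.
v_2's domain is down to {2}, so v_2 = 2. Eliminate 2 elsewhere: v_4, v_5.
v_5 has just one choice, so v_5 = 3. Remove 3 from v_3, v_4.
v_3 must be 4 (only option left).
That leaves v_4 = 5.

v_1=1, v_2=2, v_3=4, v_4=5, v_5=3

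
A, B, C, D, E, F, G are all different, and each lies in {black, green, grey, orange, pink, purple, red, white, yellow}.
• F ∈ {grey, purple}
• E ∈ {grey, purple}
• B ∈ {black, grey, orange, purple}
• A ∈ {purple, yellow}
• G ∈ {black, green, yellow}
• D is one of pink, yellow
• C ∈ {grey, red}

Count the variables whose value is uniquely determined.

The 2 variables E and F are confined to {grey, purple}, which locks those values in; drop them from A, B, C.
A's domain is down to {yellow}, so A = yellow. Strike yellow from D, G.
C must be red (only option left).
That leaves D = pink.
Determined: A=yellow, C=red, D=pink. The other variables each still have more than one consistent value. That makes 3.

3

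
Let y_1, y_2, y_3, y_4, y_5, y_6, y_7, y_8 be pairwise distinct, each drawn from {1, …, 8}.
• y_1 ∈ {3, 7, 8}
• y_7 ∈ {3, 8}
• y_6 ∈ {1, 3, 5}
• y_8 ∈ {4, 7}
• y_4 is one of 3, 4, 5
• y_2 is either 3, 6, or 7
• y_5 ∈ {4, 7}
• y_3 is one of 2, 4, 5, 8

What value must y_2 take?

6

The 8 variables together cover exactly {1, 2, 3, 4, 5, 6, 7, 8} — 8 values for 8 variables — and 1 appears only in y_6's list, so y_6 = 1.
The 7 still-open variables together cover exactly {2, 3, 4, 5, 6, 7, 8} — 7 values for 7 variables — and 2 appears only in y_3's list, so y_3 = 2.
The 6 still-open variables draw from only 6 values {3, 4, 5, 6, 7, 8}, so each is used; only y_4 can be 5, hence y_4 = 5.
The 5 still-open variables together cover exactly {3, 4, 6, 7, 8} — 5 values for 5 variables — and 6 appears only in y_2's list, so y_2 = 6.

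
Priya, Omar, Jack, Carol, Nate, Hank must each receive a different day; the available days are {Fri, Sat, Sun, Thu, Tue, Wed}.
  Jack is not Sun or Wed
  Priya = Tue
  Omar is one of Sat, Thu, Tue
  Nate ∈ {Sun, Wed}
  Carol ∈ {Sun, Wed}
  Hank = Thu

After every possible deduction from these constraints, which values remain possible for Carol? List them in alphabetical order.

Sun, Wed

Priya must be Tue (only option left). So Omar, Jack can't be Tue.
That leaves Hank = Thu. Remove Thu from Omar, Jack.
That leaves Omar = Sat. Eliminate Sat elsewhere: Jack.
Jack's domain is down to {Fri}, so Jack = Fri.
No further eliminations apply; Carol can still be any of Sun, Wed.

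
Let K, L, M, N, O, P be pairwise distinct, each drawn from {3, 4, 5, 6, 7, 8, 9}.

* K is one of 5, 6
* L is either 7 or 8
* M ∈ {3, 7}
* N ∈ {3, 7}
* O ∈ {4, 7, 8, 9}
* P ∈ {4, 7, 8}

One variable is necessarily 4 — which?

M and N between them cover only {3, 7} — a naked pair. Remove those values from L, O, P.
L must be 8 (only option left). So O, P can't be 8.
So 4 goes to P.

P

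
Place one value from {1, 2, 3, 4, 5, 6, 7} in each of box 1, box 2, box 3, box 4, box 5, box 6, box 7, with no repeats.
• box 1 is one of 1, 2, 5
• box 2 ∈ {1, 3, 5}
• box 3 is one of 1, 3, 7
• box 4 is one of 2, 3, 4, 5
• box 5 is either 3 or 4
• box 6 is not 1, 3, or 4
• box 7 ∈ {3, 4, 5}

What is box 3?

The 7 variables draw from only 7 values {1, 2, 3, 4, 5, 6, 7}, so each is used; only box 6 can be 6, hence box 6 = 6.
The 6 still-open variables draw from only 6 values {1, 2, 3, 4, 5, 7}, so each is used; only box 3 can be 7, hence box 3 = 7.

7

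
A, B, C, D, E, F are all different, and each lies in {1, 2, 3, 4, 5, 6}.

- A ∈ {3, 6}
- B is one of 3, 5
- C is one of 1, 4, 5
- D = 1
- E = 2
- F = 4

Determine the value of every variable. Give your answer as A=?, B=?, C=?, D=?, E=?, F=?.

D's domain is down to {1}, so D = 1. Remove 1 from C.
E must be 2 (only option left).
That leaves F = 4. Strike 4 from C.
C has just one choice, so C = 5. Remove 5 from B.
That leaves B = 3. Strike 3 from A.
A's domain is down to {6}, so A = 6.

A=6, B=3, C=5, D=1, E=2, F=4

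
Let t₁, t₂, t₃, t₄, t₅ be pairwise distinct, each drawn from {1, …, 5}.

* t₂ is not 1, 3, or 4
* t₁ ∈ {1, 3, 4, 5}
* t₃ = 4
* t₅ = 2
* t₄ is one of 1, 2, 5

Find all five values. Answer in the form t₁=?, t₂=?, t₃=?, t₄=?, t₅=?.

t₁=3, t₂=5, t₃=4, t₄=1, t₅=2

t₃ has just one choice, so t₃ = 4. Eliminate 4 elsewhere: t₁.
t₅ must be 2 (only option left). Strike 2 from t₂, t₄.
t₂ must be 5 (only option left). Eliminate 5 elsewhere: t₁, t₄.
t₄ has just one choice, so t₄ = 1. Eliminate 1 elsewhere: t₁.
That leaves t₁ = 3.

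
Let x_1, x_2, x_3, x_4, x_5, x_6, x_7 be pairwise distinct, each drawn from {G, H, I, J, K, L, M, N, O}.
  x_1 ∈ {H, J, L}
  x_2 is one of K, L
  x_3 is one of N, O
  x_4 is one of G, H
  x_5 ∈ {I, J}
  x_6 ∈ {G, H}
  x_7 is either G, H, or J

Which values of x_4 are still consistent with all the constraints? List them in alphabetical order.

G, H

x_4 and x_6 between them cover only {G, H} — a naked pair. Remove those values from x_1, x_7.
x_7 has just one choice, so x_7 = J. Remove J from x_1, x_5.
x_1 has just one choice, so x_1 = L. Eliminate L elsewhere: x_2.
x_2 must be K (only option left).
x_5 has just one choice, so x_5 = I.
No further eliminations apply; x_4 can still be any of G, H.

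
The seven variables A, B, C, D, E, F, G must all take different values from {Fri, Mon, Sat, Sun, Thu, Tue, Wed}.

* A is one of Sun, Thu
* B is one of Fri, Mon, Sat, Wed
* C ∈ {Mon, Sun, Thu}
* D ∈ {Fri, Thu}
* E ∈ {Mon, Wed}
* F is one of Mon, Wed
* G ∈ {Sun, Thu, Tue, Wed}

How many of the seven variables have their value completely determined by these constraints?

3

Among the 7 variables, Sat fits only B (and all 7 values in {Fri, Mon, Sat, Sun, Thu, Tue, Wed} must be used), so B = Sat.
The 6 still-open variables draw from only 6 values {Fri, Mon, Sun, Thu, Tue, Wed}, so each is used; only D can be Fri, hence D = Fri.
Among the 5 still-open variables, Tue fits only G (and all 5 values in {Mon, Sun, Thu, Tue, Wed} must be used), so G = Tue.
The 2 variables E and F are confined to {Mon, Wed}, which locks those values in; drop them from C.
Determined: B=Sat, D=Fri, G=Tue. The other variables each still have more than one consistent value. That makes 3.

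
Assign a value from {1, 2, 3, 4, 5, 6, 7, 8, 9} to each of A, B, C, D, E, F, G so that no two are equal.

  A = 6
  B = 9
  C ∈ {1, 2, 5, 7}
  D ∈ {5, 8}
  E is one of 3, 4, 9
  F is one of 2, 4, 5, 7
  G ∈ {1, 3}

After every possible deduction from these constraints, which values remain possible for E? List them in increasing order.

A's domain is down to {6}, so A = 6.
B has just one choice, so B = 9. So E can't be 9.
No further eliminations apply; E can still be any of 3, 4.

3, 4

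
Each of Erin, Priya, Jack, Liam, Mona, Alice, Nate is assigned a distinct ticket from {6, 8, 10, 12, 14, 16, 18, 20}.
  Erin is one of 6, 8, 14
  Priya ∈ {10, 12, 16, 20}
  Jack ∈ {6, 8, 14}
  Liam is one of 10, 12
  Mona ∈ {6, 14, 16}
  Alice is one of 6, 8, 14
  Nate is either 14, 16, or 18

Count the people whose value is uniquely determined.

2

Erin, Jack, Alice share exactly the 3 values {6, 8, 14}; by pigeonhole those values go to them, so strike 6, 8, 14 from Mona, Nate.
Mona must be 16 (only option left). So Priya, Nate can't be 16.
That leaves Nate = 18.
Determined: Mona=16, Nate=18. The other people each still have more than one consistent value. That makes 2.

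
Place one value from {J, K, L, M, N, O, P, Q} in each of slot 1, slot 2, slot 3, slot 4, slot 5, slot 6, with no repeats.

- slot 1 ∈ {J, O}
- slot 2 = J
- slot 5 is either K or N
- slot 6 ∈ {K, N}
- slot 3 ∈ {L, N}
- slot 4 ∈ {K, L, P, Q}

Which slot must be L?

slot 2's domain is down to {J}, so slot 2 = J. Strike J from slot 1.
That leaves slot 1 = O.
The 2 variables slot 5 and slot 6 are confined to {K, N}, which locks those values in; drop them from slot 3, slot 4.
So L goes to slot 3.

slot 3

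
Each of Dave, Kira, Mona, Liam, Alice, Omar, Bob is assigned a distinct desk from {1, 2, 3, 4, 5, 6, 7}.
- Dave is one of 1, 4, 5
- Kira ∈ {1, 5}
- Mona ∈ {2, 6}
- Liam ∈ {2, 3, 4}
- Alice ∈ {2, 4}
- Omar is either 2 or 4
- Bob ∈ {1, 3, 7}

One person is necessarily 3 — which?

Liam

The 7 variables draw from only 7 values {1, 2, 3, 4, 5, 6, 7}, so each is used; only Mona can be 6, hence Mona = 6.
The 6 still-open variables draw from only 6 values {1, 2, 3, 4, 5, 7}, so each is used; only Bob can be 7, hence Bob = 7.
Among the 5 still-open variables, 3 fits only Liam (and all 5 values in {1, 2, 3, 4, 5} must be used), so Liam = 3.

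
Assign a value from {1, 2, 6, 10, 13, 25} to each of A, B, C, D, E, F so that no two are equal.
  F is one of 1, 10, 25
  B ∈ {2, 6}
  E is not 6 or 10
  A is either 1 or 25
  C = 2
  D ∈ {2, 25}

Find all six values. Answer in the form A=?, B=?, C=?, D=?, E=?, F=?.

A=1, B=6, C=2, D=25, E=13, F=10

C's domain is down to {2}, so C = 2. Strike 2 from B, D, E.
D has just one choice, so D = 25. So A, E, F can't be 25.
That leaves A = 1. Remove 1 from E, F.
B's domain is down to {6}, so B = 6.
E has just one choice, so E = 13.
F must be 10 (only option left).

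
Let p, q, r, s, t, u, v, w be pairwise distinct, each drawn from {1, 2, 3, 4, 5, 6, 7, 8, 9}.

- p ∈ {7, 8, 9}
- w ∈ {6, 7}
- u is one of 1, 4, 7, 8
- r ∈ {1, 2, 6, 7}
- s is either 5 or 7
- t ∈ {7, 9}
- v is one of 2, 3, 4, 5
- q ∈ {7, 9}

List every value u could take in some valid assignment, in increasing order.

The 2 variables q and t are confined to {7, 9}, which locks those values in; drop them from p, r, s, u, w.
p's domain is down to {8}, so p = 8. Eliminate 8 elsewhere: u.
That leaves s = 5. Strike 5 from v.
That leaves w = 6. Eliminate 6 elsewhere: r.
No further eliminations apply; u can still be any of 1, 4.

1, 4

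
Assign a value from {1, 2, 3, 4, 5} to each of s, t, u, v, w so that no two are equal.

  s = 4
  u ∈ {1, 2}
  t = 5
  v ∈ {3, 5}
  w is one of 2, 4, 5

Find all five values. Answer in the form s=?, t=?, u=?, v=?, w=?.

s=4, t=5, u=1, v=3, w=2

s has just one choice, so s = 4. Remove 4 from w.
t's domain is down to {5}, so t = 5. Remove 5 from v, w.
v's domain is down to {3}, so v = 3.
That leaves w = 2. Eliminate 2 elsewhere: u.
That leaves u = 1.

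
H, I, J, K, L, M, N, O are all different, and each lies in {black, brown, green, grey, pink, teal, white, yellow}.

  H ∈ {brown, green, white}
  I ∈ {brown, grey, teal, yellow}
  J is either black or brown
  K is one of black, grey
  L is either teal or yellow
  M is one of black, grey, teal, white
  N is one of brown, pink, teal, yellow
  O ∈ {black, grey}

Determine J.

The 8 variables together cover exactly {black, brown, green, grey, pink, teal, white, yellow} — 8 values for 8 variables — and green appears only in H's list, so H = green.
Among the 7 still-open variables, pink fits only N (and all 7 values in {black, brown, grey, pink, teal, white, yellow} must be used), so N = pink.
Among the 6 still-open variables, white fits only M (and all 6 values in {black, brown, grey, teal, white, yellow} must be used), so M = white.
K and O share exactly the 2 values {black, grey}; by pigeonhole those values go to them, so strike black, grey from I, J.
So J = brown.

brown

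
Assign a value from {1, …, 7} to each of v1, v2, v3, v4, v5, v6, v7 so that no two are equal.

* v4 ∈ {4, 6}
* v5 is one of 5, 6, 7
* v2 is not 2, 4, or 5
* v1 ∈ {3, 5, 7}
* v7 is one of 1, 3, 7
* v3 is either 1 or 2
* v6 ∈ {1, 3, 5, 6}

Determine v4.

4

Among the 7 variables, 2 fits only v3 (and all 7 values in {1, 2, 3, 4, 5, 6, 7} must be used), so v3 = 2.
The 6 still-open variables draw from only 6 values {1, 3, 4, 5, 6, 7}, so each is used; only v4 can be 4, hence v4 = 4.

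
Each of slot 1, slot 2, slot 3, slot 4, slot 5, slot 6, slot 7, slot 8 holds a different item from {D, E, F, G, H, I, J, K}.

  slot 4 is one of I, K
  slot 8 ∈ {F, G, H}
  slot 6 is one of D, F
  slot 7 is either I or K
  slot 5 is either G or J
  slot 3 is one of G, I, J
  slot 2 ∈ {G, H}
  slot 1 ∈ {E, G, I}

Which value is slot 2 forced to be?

Among the 8 variables, D fits only slot 6 (and all 8 values in {D, E, F, G, H, I, J, K} must be used), so slot 6 = D.
The 7 still-open variables together cover exactly {E, F, G, H, I, J, K} — 7 values for 7 variables — and E appears only in slot 1's list, so slot 1 = E.
Among the 6 still-open variables, F fits only slot 8 (and all 6 values in {F, G, H, I, J, K} must be used), so slot 8 = F.
The 5 still-open variables draw from only 5 values {G, H, I, J, K}, so each is used; only slot 2 can be H, hence slot 2 = H.

H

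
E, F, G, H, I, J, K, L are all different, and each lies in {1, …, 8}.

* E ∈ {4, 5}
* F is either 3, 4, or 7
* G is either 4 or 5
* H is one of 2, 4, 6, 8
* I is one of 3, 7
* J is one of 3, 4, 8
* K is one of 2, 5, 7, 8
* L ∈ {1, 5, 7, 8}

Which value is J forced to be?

The 8 variables together cover exactly {1, 2, 3, 4, 5, 6, 7, 8} — 8 values for 8 variables — and 1 appears only in L's list, so L = 1.
Among the 7 still-open variables, 6 fits only H (and all 7 values in {2, 3, 4, 5, 6, 7, 8} must be used), so H = 6.
The 6 still-open variables draw from only 6 values {2, 3, 4, 5, 7, 8}, so each is used; only K can be 2, hence K = 2.
The 5 still-open variables draw from only 5 values {3, 4, 5, 7, 8}, so each is used; only J can be 8, hence J = 8.

8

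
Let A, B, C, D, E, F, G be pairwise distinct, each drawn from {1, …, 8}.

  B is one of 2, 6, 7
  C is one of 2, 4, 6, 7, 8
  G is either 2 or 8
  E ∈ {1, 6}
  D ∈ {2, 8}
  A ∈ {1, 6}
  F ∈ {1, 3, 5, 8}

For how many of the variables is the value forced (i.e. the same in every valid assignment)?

A and E share exactly the 2 values {1, 6}; by pigeonhole those values go to them, so strike 1, 6 from B, C, F.
D and G share exactly the 2 values {2, 8}; by pigeonhole those values go to them, so strike 2, 8 from B, C, F.
B must be 7 (only option left). Remove 7 from C.
That leaves C = 4.
Determined: B=7, C=4. The other variables each still have more than one consistent value. That makes 2.

2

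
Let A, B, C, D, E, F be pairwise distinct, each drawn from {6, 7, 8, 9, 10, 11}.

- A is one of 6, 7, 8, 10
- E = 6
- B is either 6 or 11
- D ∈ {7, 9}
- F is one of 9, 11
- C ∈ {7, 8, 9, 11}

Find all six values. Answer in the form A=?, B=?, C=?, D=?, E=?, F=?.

A=10, B=11, C=8, D=7, E=6, F=9

E's domain is down to {6}, so E = 6. Eliminate 6 elsewhere: A, B.
B must be 11 (only option left). Remove 11 from C, F.
F's domain is down to {9}, so F = 9. Strike 9 from C, D.
That leaves D = 7. Strike 7 from A, C.
C has just one choice, so C = 8. Eliminate 8 elsewhere: A.
That leaves A = 10.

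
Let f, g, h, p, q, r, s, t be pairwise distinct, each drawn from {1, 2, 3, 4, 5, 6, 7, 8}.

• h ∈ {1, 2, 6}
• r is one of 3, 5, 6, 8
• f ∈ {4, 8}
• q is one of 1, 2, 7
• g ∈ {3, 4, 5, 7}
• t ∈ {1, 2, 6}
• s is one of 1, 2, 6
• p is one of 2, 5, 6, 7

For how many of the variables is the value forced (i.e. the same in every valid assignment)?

2

The 3 variables h, s, t are confined to {1, 2, 6}, which locks those values in; drop them from p, q, r.
That leaves q = 7. Eliminate 7 elsewhere: g, p.
That leaves p = 5. Strike 5 from g, r.
Determined: p=5, q=7. The other variables each still have more than one consistent value. That makes 2.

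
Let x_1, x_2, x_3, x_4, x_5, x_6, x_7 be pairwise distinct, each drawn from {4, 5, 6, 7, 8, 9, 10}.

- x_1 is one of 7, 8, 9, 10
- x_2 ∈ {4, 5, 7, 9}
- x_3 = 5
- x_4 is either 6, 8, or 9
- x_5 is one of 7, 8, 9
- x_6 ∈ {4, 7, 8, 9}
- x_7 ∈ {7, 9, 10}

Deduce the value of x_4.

6

x_3's domain is down to {5}, so x_3 = 5. Eliminate 5 elsewhere: x_2.
The 6 still-open variables draw from only 6 values {4, 6, 7, 8, 9, 10}, so each is used; only x_4 can be 6, hence x_4 = 6.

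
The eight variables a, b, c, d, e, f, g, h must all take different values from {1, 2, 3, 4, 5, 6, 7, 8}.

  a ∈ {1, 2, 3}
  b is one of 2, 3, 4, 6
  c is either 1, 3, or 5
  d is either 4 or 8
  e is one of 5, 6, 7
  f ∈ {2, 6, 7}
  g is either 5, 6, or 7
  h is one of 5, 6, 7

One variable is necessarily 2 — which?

f

The 8 variables together cover exactly {1, 2, 3, 4, 5, 6, 7, 8} — 8 values for 8 variables — and 8 appears only in d's list, so d = 8.
The 7 still-open variables draw from only 7 values {1, 2, 3, 4, 5, 6, 7}, so each is used; only b can be 4, hence b = 4.
The 3 variables e, g, h are confined to {5, 6, 7}, which locks those values in; drop them from c, f.
So 2 goes to f.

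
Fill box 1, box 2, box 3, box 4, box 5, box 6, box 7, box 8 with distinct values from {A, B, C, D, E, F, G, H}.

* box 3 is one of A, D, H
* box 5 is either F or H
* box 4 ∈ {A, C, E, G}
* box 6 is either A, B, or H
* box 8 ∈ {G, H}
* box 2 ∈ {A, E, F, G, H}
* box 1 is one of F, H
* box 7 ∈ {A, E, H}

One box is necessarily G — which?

Among the 8 variables, B fits only box 6 (and all 8 values in {A, B, C, D, E, F, G, H} must be used), so box 6 = B.
The 7 still-open variables draw from only 7 values {A, C, D, E, F, G, H}, so each is used; only box 4 can be C, hence box 4 = C.
Among the 6 still-open variables, D fits only box 3 (and all 6 values in {A, D, E, F, G, H} must be used), so box 3 = D.
The 2 variables box 1 and box 5 are confined to {F, H}, which locks those values in; drop them from box 2, box 7, box 8.
So G goes to box 8.

box 8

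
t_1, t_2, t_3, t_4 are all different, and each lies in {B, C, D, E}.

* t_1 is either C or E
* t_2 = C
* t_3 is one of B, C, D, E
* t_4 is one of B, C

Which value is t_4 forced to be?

B

t_2 must be C (only option left). Strike C from t_1, t_3, t_4.
So t_4 = B.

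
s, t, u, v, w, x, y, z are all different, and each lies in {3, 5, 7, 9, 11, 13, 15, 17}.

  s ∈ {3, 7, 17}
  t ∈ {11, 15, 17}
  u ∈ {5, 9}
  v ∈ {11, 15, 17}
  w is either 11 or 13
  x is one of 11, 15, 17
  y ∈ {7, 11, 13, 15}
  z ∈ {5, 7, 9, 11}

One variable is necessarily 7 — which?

Among the 8 variables, 3 fits only s (and all 8 values in {3, 5, 7, 9, 11, 13, 15, 17} must be used), so s = 3.
t, v, x share exactly the 3 values {11, 15, 17}; by pigeonhole those values go to them, so strike 11, 15, 17 from w, y, z.
That leaves w = 13. Strike 13 from y.
So 7 goes to y.

y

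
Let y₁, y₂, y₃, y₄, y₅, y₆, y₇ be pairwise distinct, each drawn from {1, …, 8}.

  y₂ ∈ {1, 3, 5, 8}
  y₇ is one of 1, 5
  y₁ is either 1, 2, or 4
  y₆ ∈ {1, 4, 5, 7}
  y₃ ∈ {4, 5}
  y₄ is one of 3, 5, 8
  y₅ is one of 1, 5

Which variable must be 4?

The 7 variables together cover exactly {1, 2, 3, 4, 5, 7, 8} — 7 values for 7 variables — and 2 appears only in y₁'s list, so y₁ = 2.
Among the 6 still-open variables, 7 fits only y₆ (and all 6 values in {1, 3, 4, 5, 7, 8} must be used), so y₆ = 7.
The 5 still-open variables together cover exactly {1, 3, 4, 5, 8} — 5 values for 5 variables — and 4 appears only in y₃'s list, so y₃ = 4.

y₃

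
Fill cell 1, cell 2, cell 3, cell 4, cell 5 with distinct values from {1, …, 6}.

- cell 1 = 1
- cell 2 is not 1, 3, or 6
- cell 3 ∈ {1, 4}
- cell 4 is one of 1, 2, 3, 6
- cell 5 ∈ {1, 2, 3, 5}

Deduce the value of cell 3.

cell 1's domain is down to {1}, so cell 1 = 1. Strike 1 from cell 3, cell 4, cell 5.
So cell 3 = 4.

4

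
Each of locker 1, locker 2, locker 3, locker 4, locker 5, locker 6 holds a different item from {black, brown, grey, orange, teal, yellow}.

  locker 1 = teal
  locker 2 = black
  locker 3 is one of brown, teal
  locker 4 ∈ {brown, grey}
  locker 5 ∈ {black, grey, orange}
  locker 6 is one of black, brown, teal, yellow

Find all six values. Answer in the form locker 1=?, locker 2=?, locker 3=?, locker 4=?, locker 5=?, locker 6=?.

locker 1 has just one choice, so locker 1 = teal. Strike teal from locker 3, locker 6.
locker 2 has just one choice, so locker 2 = black. Eliminate black elsewhere: locker 5, locker 6.
locker 3's domain is down to {brown}, so locker 3 = brown. Strike brown from locker 4, locker 6.
locker 4 has just one choice, so locker 4 = grey. Eliminate grey elsewhere: locker 5.
That leaves locker 5 = orange.
locker 6's domain is down to {yellow}, so locker 6 = yellow.

locker 1=teal, locker 2=black, locker 3=brown, locker 4=grey, locker 5=orange, locker 6=yellow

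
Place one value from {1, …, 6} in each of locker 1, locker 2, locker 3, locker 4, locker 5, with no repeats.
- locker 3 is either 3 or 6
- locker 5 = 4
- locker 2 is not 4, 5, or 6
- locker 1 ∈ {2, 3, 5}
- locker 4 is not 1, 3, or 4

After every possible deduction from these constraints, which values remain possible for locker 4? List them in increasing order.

locker 5's domain is down to {4}, so locker 5 = 4.
No further eliminations apply; locker 4 can still be any of 2, 5, 6.

2, 5, 6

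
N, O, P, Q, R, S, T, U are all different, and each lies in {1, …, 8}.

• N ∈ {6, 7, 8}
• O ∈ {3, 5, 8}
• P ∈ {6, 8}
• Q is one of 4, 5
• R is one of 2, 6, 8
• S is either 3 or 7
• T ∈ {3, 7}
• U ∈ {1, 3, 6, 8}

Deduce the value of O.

5

The 8 variables together cover exactly {1, 2, 3, 4, 5, 6, 7, 8} — 8 values for 8 variables — and 1 appears only in U's list, so U = 1.
The 7 still-open variables draw from only 7 values {2, 3, 4, 5, 6, 7, 8}, so each is used; only R can be 2, hence R = 2.
The 6 still-open variables draw from only 6 values {3, 4, 5, 6, 7, 8}, so each is used; only Q can be 4, hence Q = 4.
Among the 5 still-open variables, 5 fits only O (and all 5 values in {3, 5, 6, 7, 8} must be used), so O = 5.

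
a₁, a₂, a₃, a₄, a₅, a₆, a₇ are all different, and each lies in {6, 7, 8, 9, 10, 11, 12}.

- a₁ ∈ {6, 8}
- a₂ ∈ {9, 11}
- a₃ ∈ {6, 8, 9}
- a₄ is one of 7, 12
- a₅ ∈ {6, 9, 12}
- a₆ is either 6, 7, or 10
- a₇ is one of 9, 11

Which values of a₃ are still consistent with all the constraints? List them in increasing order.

6, 8

The 7 variables together cover exactly {6, 7, 8, 9, 10, 11, 12} — 7 values for 7 variables — and 10 appears only in a₆'s list, so a₆ = 10.
Among the 6 still-open variables, 7 fits only a₄ (and all 6 values in {6, 7, 8, 9, 11, 12} must be used), so a₄ = 7.
The 5 still-open variables together cover exactly {6, 8, 9, 11, 12} — 5 values for 5 variables — and 12 appears only in a₅'s list, so a₅ = 12.
a₂ and a₇ between them cover only {9, 11} — a naked pair. Remove those values from a₃.
No further eliminations apply; a₃ can still be any of 6, 8.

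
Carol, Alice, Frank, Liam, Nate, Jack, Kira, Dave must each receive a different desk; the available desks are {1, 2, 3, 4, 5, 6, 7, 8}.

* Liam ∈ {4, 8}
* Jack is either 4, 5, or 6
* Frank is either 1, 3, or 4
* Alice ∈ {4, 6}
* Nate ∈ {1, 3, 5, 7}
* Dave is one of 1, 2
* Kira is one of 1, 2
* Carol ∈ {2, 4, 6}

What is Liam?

8

The 8 variables draw from only 8 values {1, 2, 3, 4, 5, 6, 7, 8}, so each is used; only Nate can be 7, hence Nate = 7.
The 7 still-open variables draw from only 7 values {1, 2, 3, 4, 5, 6, 8}, so each is used; only Frank can be 3, hence Frank = 3.
The 6 still-open variables draw from only 6 values {1, 2, 4, 5, 6, 8}, so each is used; only Jack can be 5, hence Jack = 5.
The 5 still-open variables draw from only 5 values {1, 2, 4, 6, 8}, so each is used; only Liam can be 8, hence Liam = 8.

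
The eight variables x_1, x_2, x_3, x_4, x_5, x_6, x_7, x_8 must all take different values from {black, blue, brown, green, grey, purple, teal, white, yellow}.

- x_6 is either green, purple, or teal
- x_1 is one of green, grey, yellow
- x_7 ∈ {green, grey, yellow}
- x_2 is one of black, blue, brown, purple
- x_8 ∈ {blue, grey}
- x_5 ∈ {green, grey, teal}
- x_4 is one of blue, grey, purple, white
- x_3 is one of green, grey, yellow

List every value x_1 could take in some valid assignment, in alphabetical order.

x_1, x_3, x_7 share exactly the 3 values {green, grey, yellow}; by pigeonhole those values go to them, so strike green, grey, yellow from x_4, x_5, x_6, x_8.
x_5 has just one choice, so x_5 = teal. Remove teal from x_6.
x_6's domain is down to {purple}, so x_6 = purple. So x_2, x_4 can't be purple.
x_8's domain is down to {blue}, so x_8 = blue. Eliminate blue elsewhere: x_2, x_4.
x_4 has just one choice, so x_4 = white.
No further eliminations apply; x_1 can still be any of green, grey, yellow.

green, grey, yellow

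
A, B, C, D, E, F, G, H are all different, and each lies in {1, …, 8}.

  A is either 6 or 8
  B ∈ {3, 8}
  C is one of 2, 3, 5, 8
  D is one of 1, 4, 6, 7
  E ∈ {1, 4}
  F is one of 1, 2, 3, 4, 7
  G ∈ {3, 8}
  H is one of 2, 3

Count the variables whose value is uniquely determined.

3

The 8 variables draw from only 8 values {1, 2, 3, 4, 5, 6, 7, 8}, so each is used; only C can be 5, hence C = 5.
B and G between them cover only {3, 8} — a naked pair. Remove those values from A, F, H.
That leaves A = 6. Eliminate 6 elsewhere: D.
H's domain is down to {2}, so H = 2. Strike 2 from F.
Determined: A=6, C=5, H=2. The other variables each still have more than one consistent value. That makes 3.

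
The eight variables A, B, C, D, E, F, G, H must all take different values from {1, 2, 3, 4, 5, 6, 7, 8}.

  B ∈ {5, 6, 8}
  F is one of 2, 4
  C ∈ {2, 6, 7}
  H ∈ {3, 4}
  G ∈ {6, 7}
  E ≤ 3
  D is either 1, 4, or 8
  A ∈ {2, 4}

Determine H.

The 8 variables draw from only 8 values {1, 2, 3, 4, 5, 6, 7, 8}, so each is used; only B can be 5, hence B = 5.
The 7 still-open variables draw from only 7 values {1, 2, 3, 4, 6, 7, 8}, so each is used; only D can be 8, hence D = 8.
The 6 still-open variables draw from only 6 values {1, 2, 3, 4, 6, 7}, so each is used; only E can be 1, hence E = 1.
The 5 still-open variables draw from only 5 values {2, 3, 4, 6, 7}, so each is used; only H can be 3, hence H = 3.

3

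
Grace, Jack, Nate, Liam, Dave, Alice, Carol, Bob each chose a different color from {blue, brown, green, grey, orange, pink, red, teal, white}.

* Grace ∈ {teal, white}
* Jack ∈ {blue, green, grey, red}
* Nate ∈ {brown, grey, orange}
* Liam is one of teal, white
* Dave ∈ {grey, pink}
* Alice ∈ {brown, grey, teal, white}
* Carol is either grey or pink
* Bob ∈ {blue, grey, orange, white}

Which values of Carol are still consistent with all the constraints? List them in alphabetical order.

grey, pink

The 2 variables Grace and Liam are confined to {teal, white}, which locks those values in; drop them from Alice, Bob.
The 2 variables Dave and Carol are confined to {grey, pink}, which locks those values in; drop them from Jack, Nate, Alice, Bob.
Alice's domain is down to {brown}, so Alice = brown. Remove brown from Nate.
Nate's domain is down to {orange}, so Nate = orange. Strike orange from Bob.
Bob's domain is down to {blue}, so Bob = blue. Eliminate blue elsewhere: Jack.
No further eliminations apply; Carol can still be any of grey, pink.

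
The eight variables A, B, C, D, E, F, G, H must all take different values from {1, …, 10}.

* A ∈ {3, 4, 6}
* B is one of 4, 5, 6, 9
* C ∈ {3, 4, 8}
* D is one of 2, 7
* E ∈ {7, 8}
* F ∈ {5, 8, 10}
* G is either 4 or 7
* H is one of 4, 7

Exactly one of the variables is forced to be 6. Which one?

A

The 2 variables G and H are confined to {4, 7}, which locks those values in; drop them from A, B, C, D, E.
D has just one choice, so D = 2.
E has just one choice, so E = 8. Eliminate 8 elsewhere: C, F.
That leaves C = 3. Eliminate 3 elsewhere: A.
So 6 goes to A.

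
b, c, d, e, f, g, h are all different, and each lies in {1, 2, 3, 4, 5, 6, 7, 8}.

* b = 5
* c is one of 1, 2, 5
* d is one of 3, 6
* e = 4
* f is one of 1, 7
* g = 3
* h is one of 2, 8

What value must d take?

6

b has just one choice, so b = 5. Eliminate 5 elsewhere: c.
That leaves e = 4.
g's domain is down to {3}, so g = 3. Remove 3 from d.
So d = 6.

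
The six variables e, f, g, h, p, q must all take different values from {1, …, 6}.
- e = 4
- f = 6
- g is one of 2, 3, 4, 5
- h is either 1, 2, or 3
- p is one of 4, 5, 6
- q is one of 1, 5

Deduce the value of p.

e's domain is down to {4}, so e = 4. Eliminate 4 elsewhere: g, p.
f must be 6 (only option left). So p can't be 6.
So p = 5.

5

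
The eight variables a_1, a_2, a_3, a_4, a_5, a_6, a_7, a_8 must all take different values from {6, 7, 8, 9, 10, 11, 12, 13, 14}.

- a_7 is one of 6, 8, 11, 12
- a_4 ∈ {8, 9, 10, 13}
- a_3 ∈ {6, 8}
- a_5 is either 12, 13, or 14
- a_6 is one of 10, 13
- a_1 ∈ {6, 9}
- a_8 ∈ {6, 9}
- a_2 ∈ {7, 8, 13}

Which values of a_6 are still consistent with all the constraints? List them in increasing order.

The 2 variables a_1 and a_8 are confined to {6, 9}, which locks those values in; drop them from a_3, a_4, a_7.
a_3 must be 8 (only option left). So a_2, a_4, a_7 can't be 8.
a_4 and a_6 between them cover only {10, 13} — a naked pair. Remove those values from a_2, a_5.
That leaves a_2 = 7.
No further eliminations apply; a_6 can still be any of 10, 13.

10, 13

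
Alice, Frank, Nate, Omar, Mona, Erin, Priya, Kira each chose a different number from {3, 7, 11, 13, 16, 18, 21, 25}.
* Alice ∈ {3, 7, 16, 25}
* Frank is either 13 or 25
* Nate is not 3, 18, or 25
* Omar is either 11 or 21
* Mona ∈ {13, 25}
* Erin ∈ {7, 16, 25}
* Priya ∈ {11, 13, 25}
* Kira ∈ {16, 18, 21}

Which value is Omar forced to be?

The 8 variables together cover exactly {3, 7, 11, 13, 16, 18, 21, 25} — 8 values for 8 variables — and 3 appears only in Alice's list, so Alice = 3.
The 7 still-open variables together cover exactly {7, 11, 13, 16, 18, 21, 25} — 7 values for 7 variables — and 18 appears only in Kira's list, so Kira = 18.
The 2 variables Frank and Mona are confined to {13, 25}, which locks those values in; drop them from Nate, Erin, Priya.
Priya must be 11 (only option left). Strike 11 from Nate, Omar.
So Omar = 21.

21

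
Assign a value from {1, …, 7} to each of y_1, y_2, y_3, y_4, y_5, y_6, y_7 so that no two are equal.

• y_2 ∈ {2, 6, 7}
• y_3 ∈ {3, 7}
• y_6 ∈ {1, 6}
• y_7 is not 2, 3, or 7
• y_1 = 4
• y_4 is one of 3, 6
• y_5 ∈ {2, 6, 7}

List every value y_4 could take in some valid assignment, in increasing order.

3, 6

y_1 has just one choice, so y_1 = 4. Remove 4 from y_7.
The 6 still-open variables together cover exactly {1, 2, 3, 5, 6, 7} — 6 values for 6 variables — and 5 appears only in y_7's list, so y_7 = 5.
The 5 still-open variables draw from only 5 values {1, 2, 3, 6, 7}, so each is used; only y_6 can be 1, hence y_6 = 1.
No further eliminations apply; y_4 can still be any of 3, 6.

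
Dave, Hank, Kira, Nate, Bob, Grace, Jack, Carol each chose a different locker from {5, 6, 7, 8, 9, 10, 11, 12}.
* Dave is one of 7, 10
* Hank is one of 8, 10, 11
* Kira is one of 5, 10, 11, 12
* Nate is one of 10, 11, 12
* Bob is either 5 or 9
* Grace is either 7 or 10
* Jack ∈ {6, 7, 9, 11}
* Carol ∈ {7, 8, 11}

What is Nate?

The 8 variables together cover exactly {5, 6, 7, 8, 9, 10, 11, 12} — 8 values for 8 variables — and 6 appears only in Jack's list, so Jack = 6.
The 7 still-open variables together cover exactly {5, 7, 8, 9, 10, 11, 12} — 7 values for 7 variables — and 9 appears only in Bob's list, so Bob = 9.
Among the 6 still-open variables, 5 fits only Kira (and all 6 values in {5, 7, 8, 10, 11, 12} must be used), so Kira = 5.
Among the 5 still-open variables, 12 fits only Nate (and all 5 values in {7, 8, 10, 11, 12} must be used), so Nate = 12.

12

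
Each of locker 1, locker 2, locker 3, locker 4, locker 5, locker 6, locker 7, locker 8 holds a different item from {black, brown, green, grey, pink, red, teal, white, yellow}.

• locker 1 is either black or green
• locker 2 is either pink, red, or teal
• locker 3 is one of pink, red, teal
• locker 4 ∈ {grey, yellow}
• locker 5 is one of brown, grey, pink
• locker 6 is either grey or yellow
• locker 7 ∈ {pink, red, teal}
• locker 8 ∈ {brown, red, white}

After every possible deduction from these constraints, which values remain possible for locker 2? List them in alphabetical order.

locker 4 and locker 6 between them cover only {grey, yellow} — a naked pair. Remove those values from locker 5.
The 3 variables locker 2, locker 3, locker 7 are confined to {pink, red, teal}, which locks those values in; drop them from locker 5, locker 8.
locker 5 has just one choice, so locker 5 = brown. Eliminate brown elsewhere: locker 8.
locker 8's domain is down to {white}, so locker 8 = white.
No further eliminations apply; locker 2 can still be any of pink, red, teal.

pink, red, teal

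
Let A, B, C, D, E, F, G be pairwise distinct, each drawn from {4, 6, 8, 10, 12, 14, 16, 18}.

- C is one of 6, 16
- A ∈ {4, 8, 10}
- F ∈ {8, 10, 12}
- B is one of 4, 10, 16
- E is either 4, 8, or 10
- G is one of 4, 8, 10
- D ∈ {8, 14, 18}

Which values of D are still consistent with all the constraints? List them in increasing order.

14, 18

The 3 variables A, E, G are confined to {4, 8, 10}, which locks those values in; drop them from B, D, F.
That leaves B = 16. Eliminate 16 elsewhere: C.
C has just one choice, so C = 6.
That leaves F = 12.
No further eliminations apply; D can still be any of 14, 18.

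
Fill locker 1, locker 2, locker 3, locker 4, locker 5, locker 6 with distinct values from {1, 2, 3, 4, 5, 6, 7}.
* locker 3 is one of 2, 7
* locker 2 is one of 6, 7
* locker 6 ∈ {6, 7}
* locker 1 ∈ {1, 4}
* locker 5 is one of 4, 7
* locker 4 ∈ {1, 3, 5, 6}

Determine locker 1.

locker 2 and locker 6 between them cover only {6, 7} — a naked pair. Remove those values from locker 3, locker 4, locker 5.
locker 3's domain is down to {2}, so locker 3 = 2.
locker 5 has just one choice, so locker 5 = 4. So locker 1 can't be 4.
So locker 1 = 1.

1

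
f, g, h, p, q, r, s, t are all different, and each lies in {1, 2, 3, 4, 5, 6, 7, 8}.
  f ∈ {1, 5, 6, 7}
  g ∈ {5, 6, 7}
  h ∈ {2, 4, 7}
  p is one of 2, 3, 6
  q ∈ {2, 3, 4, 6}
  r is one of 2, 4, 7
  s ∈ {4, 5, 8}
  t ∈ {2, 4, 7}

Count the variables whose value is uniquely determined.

The 8 variables together cover exactly {1, 2, 3, 4, 5, 6, 7, 8} — 8 values for 8 variables — and 1 appears only in f's list, so f = 1.
Among the 7 still-open variables, 8 fits only s (and all 7 values in {2, 3, 4, 5, 6, 7, 8} must be used), so s = 8.
The 6 still-open variables draw from only 6 values {2, 3, 4, 5, 6, 7}, so each is used; only g can be 5, hence g = 5.
The 3 variables h, r, t are confined to {2, 4, 7}, which locks those values in; drop them from p, q.
Determined: f=1, g=5, s=8. The other variables each still have more than one consistent value. That makes 3.

3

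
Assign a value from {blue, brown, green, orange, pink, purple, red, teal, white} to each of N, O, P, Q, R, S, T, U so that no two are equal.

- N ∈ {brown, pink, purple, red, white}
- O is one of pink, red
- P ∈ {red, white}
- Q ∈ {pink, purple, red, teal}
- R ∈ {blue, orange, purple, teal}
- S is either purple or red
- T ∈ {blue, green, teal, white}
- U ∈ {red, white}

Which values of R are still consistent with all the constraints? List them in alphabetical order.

blue, orange

P and U share exactly the 2 values {red, white}; by pigeonhole those values go to them, so strike red, white from N, O, Q, S, T.
That leaves O = pink. Strike pink from N, Q.
S's domain is down to {purple}, so S = purple. Strike purple from N, Q, R.
N's domain is down to {brown}, so N = brown.
That leaves Q = teal. So R, T can't be teal.
No further eliminations apply; R can still be any of blue, orange.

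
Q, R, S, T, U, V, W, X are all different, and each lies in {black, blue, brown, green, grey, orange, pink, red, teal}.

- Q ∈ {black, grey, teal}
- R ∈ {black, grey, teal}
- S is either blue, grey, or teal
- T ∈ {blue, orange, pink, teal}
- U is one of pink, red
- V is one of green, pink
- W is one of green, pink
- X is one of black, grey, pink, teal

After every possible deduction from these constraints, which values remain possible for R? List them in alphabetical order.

black, grey, teal

The 8 variables together cover exactly {black, blue, green, grey, orange, pink, red, teal} — 8 values for 8 variables — and orange appears only in T's list, so T = orange.
The 7 still-open variables draw from only 7 values {black, blue, green, grey, pink, red, teal}, so each is used; only S can be blue, hence S = blue.
Among the 6 still-open variables, red fits only U (and all 6 values in {black, green, grey, pink, red, teal} must be used), so U = red.
The 2 variables V and W are confined to {green, pink}, which locks those values in; drop them from X.
No further eliminations apply; R can still be any of black, grey, teal.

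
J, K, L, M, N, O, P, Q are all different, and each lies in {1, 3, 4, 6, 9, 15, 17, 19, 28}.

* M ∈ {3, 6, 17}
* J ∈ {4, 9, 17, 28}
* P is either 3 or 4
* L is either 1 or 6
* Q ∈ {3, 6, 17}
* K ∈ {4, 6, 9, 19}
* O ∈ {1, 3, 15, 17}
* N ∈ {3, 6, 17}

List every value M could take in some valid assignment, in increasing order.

M, N, Q between them cover only {3, 6, 17} — a naked triple. Remove those values from J, K, L, O, P.
L has just one choice, so L = 1. So O can't be 1.
That leaves O = 15.
P must be 4 (only option left). So J, K can't be 4.
No further eliminations apply; M can still be any of 3, 6, 17.

3, 6, 17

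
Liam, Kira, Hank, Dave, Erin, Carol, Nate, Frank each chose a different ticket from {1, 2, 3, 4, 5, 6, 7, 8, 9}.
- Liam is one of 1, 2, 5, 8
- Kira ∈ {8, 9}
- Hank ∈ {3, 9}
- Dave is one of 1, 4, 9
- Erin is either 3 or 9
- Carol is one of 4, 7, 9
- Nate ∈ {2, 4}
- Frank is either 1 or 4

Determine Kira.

Among the 8 variables, 5 fits only Liam (and all 8 values in {1, 2, 3, 4, 5, 7, 8, 9} must be used), so Liam = 5.
Among the 7 still-open variables, 2 fits only Nate (and all 7 values in {1, 2, 3, 4, 7, 8, 9} must be used), so Nate = 2.
The 6 still-open variables draw from only 6 values {1, 3, 4, 7, 8, 9}, so each is used; only Carol can be 7, hence Carol = 7.
Among the 5 still-open variables, 8 fits only Kira (and all 5 values in {1, 3, 4, 8, 9} must be used), so Kira = 8.

8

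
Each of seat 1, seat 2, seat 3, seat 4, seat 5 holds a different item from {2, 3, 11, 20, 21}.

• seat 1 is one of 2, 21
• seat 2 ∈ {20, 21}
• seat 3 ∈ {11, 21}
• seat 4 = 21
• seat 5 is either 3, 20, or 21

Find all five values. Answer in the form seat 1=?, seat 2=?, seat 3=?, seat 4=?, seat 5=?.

seat 1=2, seat 2=20, seat 3=11, seat 4=21, seat 5=3

seat 4's domain is down to {21}, so seat 4 = 21. Remove 21 from seat 1, seat 2, seat 3, seat 5.
seat 1 must be 2 (only option left).
seat 2 has just one choice, so seat 2 = 20. So seat 5 can't be 20.
seat 3's domain is down to {11}, so seat 3 = 11.
seat 5's domain is down to {3}, so seat 5 = 3.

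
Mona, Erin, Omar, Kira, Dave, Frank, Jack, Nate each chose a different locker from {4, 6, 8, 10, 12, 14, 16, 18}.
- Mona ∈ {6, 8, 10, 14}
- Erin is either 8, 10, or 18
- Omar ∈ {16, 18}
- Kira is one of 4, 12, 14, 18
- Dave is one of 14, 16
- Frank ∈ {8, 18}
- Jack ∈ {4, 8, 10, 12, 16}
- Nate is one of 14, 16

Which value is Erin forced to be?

10

The 8 variables together cover exactly {4, 6, 8, 10, 12, 14, 16, 18} — 8 values for 8 variables — and 6 appears only in Mona's list, so Mona = 6.
The 2 variables Dave and Nate are confined to {14, 16}, which locks those values in; drop them from Omar, Kira, Jack.
That leaves Omar = 18. Remove 18 from Erin, Kira, Frank.
That leaves Frank = 8. Remove 8 from Erin, Jack.
So Erin = 10.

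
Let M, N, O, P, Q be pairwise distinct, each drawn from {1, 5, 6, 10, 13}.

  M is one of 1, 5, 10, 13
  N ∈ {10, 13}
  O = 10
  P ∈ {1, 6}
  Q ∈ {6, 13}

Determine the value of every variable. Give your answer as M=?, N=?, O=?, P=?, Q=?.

O's domain is down to {10}, so O = 10. Remove 10 from M, N.
That leaves N = 13. Remove 13 from M, Q.
Q's domain is down to {6}, so Q = 6. Remove 6 from P.
P has just one choice, so P = 1. Strike 1 from M.
M has just one choice, so M = 5.

M=5, N=13, O=10, P=1, Q=6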